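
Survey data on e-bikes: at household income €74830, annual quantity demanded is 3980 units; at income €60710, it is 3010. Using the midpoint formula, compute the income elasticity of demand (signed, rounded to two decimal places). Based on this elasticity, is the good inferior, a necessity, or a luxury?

%ΔQ = (3010 − 3980)/[( 3980 + 3010)/2] = -970/3495 = -0.277539…
%ΔIncome = (60710 − 74830)/[( 74830 + 60710)/2] = -14120/67770 = -0.208351…
E_income = (-970/3495) / (-14120/67770) = 1.3320…
E_income > 1 ⇒ normal good, luxury.

1.33; luxury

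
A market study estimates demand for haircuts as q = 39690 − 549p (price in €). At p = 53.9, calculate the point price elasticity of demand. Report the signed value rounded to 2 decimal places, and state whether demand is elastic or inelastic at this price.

-2.93; elastic

dq/dp = −549. At p = 53.9, q = 39690 − 549(53.9) = 10098.9.
Ed = (dq/dp)·(p/q) = −549 × (53.9/10098.9) = -2.9301…
|Ed| = 2.93 > 1, so demand is elastic.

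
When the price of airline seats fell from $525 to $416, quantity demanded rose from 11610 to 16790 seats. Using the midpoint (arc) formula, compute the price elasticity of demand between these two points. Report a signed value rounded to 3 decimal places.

%ΔQ = (16790 − 11610) / [(11610 + 16790)/2] = 5180/14200 = 0.364788…
%ΔP = (416 − 525) / [(525 + 416)/2] = -109/470.5 = -0.231668…
Arc Ed = %ΔQ / %ΔP = (5180/14200) / (-109/470.5) = -1.57461…

-1.575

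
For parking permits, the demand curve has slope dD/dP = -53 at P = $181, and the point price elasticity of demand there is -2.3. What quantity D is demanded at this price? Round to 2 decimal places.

Ed = (dD/dP)·(P/D) ⇒ D = (dD/dP)·P/Ed = (-53)·181/(-2.3) = 4170.8695…

4170.87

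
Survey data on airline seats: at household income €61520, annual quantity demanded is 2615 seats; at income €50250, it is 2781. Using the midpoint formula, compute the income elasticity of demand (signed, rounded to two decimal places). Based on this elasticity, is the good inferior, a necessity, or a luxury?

%ΔQ = (2781 − 2615)/[( 2615 + 2781)/2] = 166/2698 = 0.061527…
%ΔIncome = (50250 − 61520)/[( 61520 + 50250)/2] = -11270/55885 = -0.201664…
E_income = (166/2698) / (-11270/55885) = -0.3050…
E_income < 0 ⇒ inferior good.

-0.31; inferior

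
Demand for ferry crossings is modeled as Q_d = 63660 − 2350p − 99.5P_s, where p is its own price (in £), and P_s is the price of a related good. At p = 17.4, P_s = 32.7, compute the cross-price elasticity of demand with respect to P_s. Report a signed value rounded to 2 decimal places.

At the given values, Q_d = 63660 − 2350(17.4) − 99.5(32.7) = 19516.35.
∂Q_d/∂P_s = -99.5.
E = (-99.5) × (32.7/19516.35) = -0.1667…

-0.17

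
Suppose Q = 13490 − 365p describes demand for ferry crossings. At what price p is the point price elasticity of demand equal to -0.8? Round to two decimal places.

16.43

Ed = −365p/(13490 − 365p). Set this equal to -0.8:
365p = 0.8·(13490 − 365p) ⇒ 365p(1 + 0.8) = 0.8·13490
p = 0.8·13490 / (365·1.8) = 16.4261…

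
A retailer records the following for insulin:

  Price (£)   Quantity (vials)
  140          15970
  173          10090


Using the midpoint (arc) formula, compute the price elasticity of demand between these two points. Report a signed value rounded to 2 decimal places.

%ΔQ = (10090 − 15970) / [(15970 + 10090)/2] = -5880/13030 = -0.451266…
%ΔP = (173 − 140) / [(140 + 173)/2] = 33/156.5 = 0.210862…
Arc Ed = %ΔQ / %ΔP = (-5880/13030) / (33/156.5) = -2.1400…

-2.14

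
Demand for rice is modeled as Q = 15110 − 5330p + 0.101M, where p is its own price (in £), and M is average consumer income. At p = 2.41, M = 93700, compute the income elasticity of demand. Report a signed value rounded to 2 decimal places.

At the given values, Q = 15110 − 5330(2.41) + 0.101(93700) = 11728.4.
∂Q/∂M = 0.101.
E = (0.101) × (93700/11728.4) = 0.8069…

0.81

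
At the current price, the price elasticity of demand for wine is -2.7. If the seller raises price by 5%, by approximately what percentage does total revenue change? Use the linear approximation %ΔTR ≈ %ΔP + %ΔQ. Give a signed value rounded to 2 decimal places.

%ΔQ ≈ Ed × %ΔP = (-2.7) × (+5%) = -13.5000%
%ΔTR ≈ %ΔP + %ΔQ = (+5%) + (-13.5000%) = -8.5000%

-8.50%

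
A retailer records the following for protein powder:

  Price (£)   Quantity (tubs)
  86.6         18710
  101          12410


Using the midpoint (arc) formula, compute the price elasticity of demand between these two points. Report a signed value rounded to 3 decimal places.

-2.637

%ΔQ = (12410 − 18710) / [(18710 + 12410)/2] = -6300/15560 = -0.404884…
%ΔP = (101 − 86.6) / [(86.6 + 101)/2] = 14.4/93.8 = 0.153518…
Arc Ed = %ΔQ / %ΔP = (-6300/15560) / (14.4/93.8) = -2.63737…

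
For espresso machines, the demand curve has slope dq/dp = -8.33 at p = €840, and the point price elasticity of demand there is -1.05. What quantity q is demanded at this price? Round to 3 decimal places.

6664.000

Ed = (dq/dp)·(p/q) ⇒ q = (dq/dp)·p/Ed = (-8.33)·840/(-1.05) = 6664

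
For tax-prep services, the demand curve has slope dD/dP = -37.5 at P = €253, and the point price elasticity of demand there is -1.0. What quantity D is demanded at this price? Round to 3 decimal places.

Ed = (dD/dP)·(P/D) ⇒ D = (dD/dP)·P/Ed = (-37.5)·253/(-1.0) = 9487.5

9487.500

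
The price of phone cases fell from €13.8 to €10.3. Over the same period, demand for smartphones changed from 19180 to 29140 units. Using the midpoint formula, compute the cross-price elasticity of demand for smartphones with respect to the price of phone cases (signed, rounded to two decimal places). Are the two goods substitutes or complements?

-1.42; complements

%ΔQ_{smartphones} = (29140 − 19180)/avg = 9960/24160 = 0.412251…
%ΔP_{phone cases} = (10.3 − 13.8)/avg = -3.5/12.05 = -0.290456…
E_cross = (9960/24160) / (-3.5/12.05) = -1.4193…
E_cross < 0 ⇒ the goods are complements.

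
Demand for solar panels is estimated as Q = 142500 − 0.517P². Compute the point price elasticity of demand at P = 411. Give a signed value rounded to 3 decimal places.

dQ/dP = −2·0.517·P = -424.974. At P = 411, Q = 55167.843.
Ed = (dQ/dP)·(P/Q) = (-424.974) × (411/55167.843) = -3.16605…

-3.166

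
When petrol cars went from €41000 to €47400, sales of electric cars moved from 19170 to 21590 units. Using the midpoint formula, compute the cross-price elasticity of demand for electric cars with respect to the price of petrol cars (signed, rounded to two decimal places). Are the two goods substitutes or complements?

%ΔQ_{electric cars} = (21590 − 19170)/avg = 2420/20380 = 0.118743…
%ΔP_{petrol cars} = (47400 − 41000)/avg = 6400/44200 = 0.144796…
E_cross = (2420/20380) / (6400/44200) = 0.8200…
E_cross > 0 ⇒ the goods are substitutes.

0.82; substitutes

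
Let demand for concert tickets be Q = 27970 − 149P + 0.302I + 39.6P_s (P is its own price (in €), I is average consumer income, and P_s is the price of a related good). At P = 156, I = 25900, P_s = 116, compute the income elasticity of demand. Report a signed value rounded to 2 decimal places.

At the given values, Q = 27970 − 149(156) + 0.302(25900) + 39.6(116) = 17141.4.
∂Q/∂I = 0.302.
E = (0.302) × (25900/17141.4) = 0.4563…

0.46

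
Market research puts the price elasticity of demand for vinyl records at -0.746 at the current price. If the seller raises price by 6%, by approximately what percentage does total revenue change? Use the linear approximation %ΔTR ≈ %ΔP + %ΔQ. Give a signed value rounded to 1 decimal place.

%ΔQ ≈ Ed × %ΔP = (-0.746) × (+6%) = -4.4760%
%ΔTR ≈ %ΔP + %ΔQ = (+6%) + (-4.4760%) = +1.5240%

+1.5%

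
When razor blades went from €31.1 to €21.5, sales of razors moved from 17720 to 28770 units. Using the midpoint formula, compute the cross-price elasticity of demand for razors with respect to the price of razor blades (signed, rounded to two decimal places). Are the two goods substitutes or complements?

-1.30; complements

%ΔQ_{razors} = (28770 − 17720)/avg = 11050/23245 = 0.475371…
%ΔP_{razor blades} = (21.5 − 31.1)/avg = -9.6/26.3 = -0.365019…
E_cross = (11050/23245) / (-9.6/26.3) = -1.3023…
E_cross < 0 ⇒ the goods are complements.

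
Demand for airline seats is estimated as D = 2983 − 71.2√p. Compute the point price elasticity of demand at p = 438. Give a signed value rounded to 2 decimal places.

dD/dp = −71.2/(2√p) = -1.70103. At p = 438, D = 1492.89.
Ed = (dD/dp)·(p/D) = (-1.70103) × (438/1492.89) = -0.4990…

-0.50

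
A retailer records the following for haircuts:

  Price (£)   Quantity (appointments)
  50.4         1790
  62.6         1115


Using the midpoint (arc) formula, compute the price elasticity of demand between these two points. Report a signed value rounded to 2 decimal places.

-2.15

%ΔQ = (1115 − 1790) / [(1790 + 1115)/2] = -675/1452.5 = -0.464716…
%ΔP = (62.6 − 50.4) / [(50.4 + 62.6)/2] = 12.2/56.5 = 0.215929…
Arc Ed = %ΔQ / %ΔP = (-675/1452.5) / (12.2/56.5) = -2.1521…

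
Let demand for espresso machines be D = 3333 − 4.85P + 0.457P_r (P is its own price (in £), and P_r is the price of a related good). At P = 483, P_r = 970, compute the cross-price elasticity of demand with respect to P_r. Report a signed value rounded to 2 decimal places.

0.31

At the given values, D = 3333 − 4.85(483) + 0.457(970) = 1433.74.
∂D/∂P_r = 0.457.
E = (0.457) × (970/1433.74) = 0.3091…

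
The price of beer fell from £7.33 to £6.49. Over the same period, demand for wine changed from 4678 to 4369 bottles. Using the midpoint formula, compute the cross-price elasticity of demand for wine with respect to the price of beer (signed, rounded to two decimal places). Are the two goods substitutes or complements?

%ΔQ_{wine} = (4369 − 4678)/avg = -309/4523.5 = -0.068309…
%ΔP_{beer} = (6.49 − 7.33)/avg = -0.84/6.91 = -0.121562…
E_cross = (-309/4523.5) / (-0.84/6.91) = 0.5619…
E_cross > 0 ⇒ the goods are substitutes.

0.56; substitutes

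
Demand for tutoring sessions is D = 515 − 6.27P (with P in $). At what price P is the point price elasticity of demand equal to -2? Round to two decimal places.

54.76

Ed = −6.27P/(515 − 6.27P). Set this equal to -2:
6.27P = 2·(515 − 6.27P) ⇒ 6.27P(1 + 2) = 2·515
P = 2·515 / (6.27·3) = 54.7581…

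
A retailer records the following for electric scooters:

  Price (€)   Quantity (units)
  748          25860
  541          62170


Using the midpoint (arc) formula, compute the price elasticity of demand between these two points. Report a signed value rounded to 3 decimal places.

%ΔQ = (62170 − 25860) / [(25860 + 62170)/2] = 36310/44015 = 0.824946…
%ΔP = (541 − 748) / [(748 + 541)/2] = -207/644.5 = -0.321179…
Arc Ed = %ΔQ / %ΔP = (36310/44015) / (-207/644.5) = -2.56849…

-2.568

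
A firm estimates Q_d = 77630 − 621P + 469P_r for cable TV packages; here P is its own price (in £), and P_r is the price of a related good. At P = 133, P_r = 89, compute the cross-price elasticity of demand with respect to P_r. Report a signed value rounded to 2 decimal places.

1.13

At the given values, Q_d = 77630 − 621(133) + 469(89) = 36778.
∂Q_d/∂P_r = 469.
E = (469) × (89/36778) = 1.1349…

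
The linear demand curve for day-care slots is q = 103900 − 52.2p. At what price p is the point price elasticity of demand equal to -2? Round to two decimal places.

1326.95

Ed = −52.2p/(103900 − 52.2p). Set this equal to -2:
52.2p = 2·(103900 − 52.2p) ⇒ 52.2p(1 + 2) = 2·103900
p = 2·103900 / (52.2·3) = 1326.9476…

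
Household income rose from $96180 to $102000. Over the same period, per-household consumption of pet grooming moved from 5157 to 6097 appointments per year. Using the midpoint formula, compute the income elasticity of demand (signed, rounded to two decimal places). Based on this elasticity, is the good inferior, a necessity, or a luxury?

2.84; luxury

%ΔQ = (6097 − 5157)/[( 5157 + 6097)/2] = 940/5627 = 0.167051…
%ΔIncome = (102000 − 96180)/[( 96180 + 102000)/2] = 5820/99090 = 0.058734…
E_income = (940/5627) / (5820/99090) = 2.8441…
E_income > 1 ⇒ normal good, luxury.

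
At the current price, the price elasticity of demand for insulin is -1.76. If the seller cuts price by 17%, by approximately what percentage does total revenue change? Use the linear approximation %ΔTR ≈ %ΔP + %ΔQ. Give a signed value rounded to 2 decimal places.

%ΔQ ≈ Ed × %ΔP = (-1.76) × (-17%) = +29.9200%
%ΔTR ≈ %ΔP + %ΔQ = (-17%) + (+29.9200%) = +12.9200%

+12.92%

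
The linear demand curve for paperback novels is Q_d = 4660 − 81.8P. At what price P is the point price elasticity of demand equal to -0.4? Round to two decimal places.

16.28

Ed = −81.8P/(4660 − 81.8P). Set this equal to -0.4:
81.8P = 0.4·(4660 − 81.8P) ⇒ 81.8P(1 + 0.4) = 0.4·4660
P = 0.4·4660 / (81.8·1.4) = 16.2766…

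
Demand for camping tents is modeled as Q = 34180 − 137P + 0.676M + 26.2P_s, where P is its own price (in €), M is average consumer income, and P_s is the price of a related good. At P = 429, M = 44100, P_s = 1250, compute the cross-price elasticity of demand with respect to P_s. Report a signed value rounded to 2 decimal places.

At the given values, Q = 34180 − 137(429) + 0.676(44100) + 26.2(1250) = 37968.6.
∂Q/∂P_s = 26.2.
E = (26.2) × (1250/37968.6) = 0.8625…

0.86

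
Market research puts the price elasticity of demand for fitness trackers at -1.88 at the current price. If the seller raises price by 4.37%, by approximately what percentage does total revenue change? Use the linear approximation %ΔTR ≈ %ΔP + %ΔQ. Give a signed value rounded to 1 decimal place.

-3.8%

%ΔQ ≈ Ed × %ΔP = (-1.88) × (+4.37%) = -8.2156%
%ΔTR ≈ %ΔP + %ΔQ = (+4.37%) + (-8.2156%) = -3.8456%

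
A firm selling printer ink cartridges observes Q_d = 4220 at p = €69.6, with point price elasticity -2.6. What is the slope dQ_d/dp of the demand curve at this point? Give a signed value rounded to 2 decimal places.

-157.64

Ed = (dQ_d/dp)·(p/Q_d) ⇒ dQ_d/dp = Ed·Q_d/p = (-2.6)·4220/69.6 = -157.6436…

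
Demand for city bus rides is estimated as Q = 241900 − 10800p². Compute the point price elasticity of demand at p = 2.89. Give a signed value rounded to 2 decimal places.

dQ/dp = −2·10800·p = -62424. At p = 2.89, Q = 151697.32.
Ed = (dQ/dp)·(p/Q) = (-62424) × (2.89/151697.32) = -1.1892…

-1.19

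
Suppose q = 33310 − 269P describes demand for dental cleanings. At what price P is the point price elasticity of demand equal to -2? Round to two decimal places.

Ed = −269P/(33310 − 269P). Set this equal to -2:
269P = 2·(33310 − 269P) ⇒ 269P(1 + 2) = 2·33310
P = 2·33310 / (269·3) = 82.5526…

82.55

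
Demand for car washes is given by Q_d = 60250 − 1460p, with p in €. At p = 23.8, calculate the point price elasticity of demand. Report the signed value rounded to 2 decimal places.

-1.36

dQ_d/dp = −1460. At p = 23.8, Q_d = 60250 − 1460(23.8) = 25502.
Ed = (dQ_d/dp)·(p/Q_d) = −1460 × (23.8/25502) = -1.3625…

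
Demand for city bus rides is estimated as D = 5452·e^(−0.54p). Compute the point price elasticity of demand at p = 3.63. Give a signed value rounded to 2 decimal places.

dD/dp = −0.54·D = -414.616. At p = 3.63, D = 767.807.
Ed = (dD/dp)·(p/D) = (-414.616) × (3.63/767.807) = -1.9602

-1.96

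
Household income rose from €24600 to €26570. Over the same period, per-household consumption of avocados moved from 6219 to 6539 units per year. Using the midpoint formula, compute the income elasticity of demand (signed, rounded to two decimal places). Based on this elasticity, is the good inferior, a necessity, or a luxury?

%ΔQ = (6539 − 6219)/[( 6219 + 6539)/2] = 320/6379 = 0.050164…
%ΔIncome = (26570 − 24600)/[( 24600 + 26570)/2] = 1970/25585 = 0.076998…
E_income = (320/6379) / (1970/25585) = 0.6515…
0 < E_income < 1 ⇒ normal good, necessity.

0.65; necessity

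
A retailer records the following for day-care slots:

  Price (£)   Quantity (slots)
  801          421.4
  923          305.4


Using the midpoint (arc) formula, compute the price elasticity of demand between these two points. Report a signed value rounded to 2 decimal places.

%ΔQ = (305.4 − 421.4) / [(421.4 + 305.4)/2] = -116/363.4 = -0.319207…
%ΔP = (923 − 801) / [(801 + 923)/2] = 122/862 = 0.141531…
Arc Ed = %ΔQ / %ΔP = (-116/363.4) / (122/862) = -2.2553…

-2.26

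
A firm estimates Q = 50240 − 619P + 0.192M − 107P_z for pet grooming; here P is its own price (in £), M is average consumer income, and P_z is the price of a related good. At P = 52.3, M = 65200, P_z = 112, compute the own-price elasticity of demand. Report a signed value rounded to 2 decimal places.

-1.76

At the given values, Q = 50240 − 619(52.3) + 0.192(65200) − 107(112) = 18400.7.
∂Q/∂P = −619.
E = (-619) × (52.3/18400.7) = -1.7593…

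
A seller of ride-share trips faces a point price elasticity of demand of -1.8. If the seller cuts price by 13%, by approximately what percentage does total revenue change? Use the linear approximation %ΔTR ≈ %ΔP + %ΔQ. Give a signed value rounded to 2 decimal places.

%ΔQ ≈ Ed × %ΔP = (-1.8) × (-13%) = +23.4000%
%ΔTR ≈ %ΔP + %ΔQ = (-13%) + (+23.4000%) = +10.4000%

+10.40%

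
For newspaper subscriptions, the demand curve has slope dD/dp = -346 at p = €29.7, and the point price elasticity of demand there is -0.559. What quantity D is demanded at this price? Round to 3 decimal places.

Ed = (dD/dp)·(p/D) ⇒ D = (dD/dp)·p/Ed = (-346)·29.7/(-0.559) = 18383.18425…

18383.184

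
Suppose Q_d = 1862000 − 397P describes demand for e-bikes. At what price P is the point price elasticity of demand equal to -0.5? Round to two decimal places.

1563.39

Ed = −397P/(1862000 − 397P). Set this equal to -0.5:
397P = 0.5·(1862000 − 397P) ⇒ 397P(1 + 0.5) = 0.5·1862000
P = 0.5·1862000 / (397·1.5) = 1563.3921…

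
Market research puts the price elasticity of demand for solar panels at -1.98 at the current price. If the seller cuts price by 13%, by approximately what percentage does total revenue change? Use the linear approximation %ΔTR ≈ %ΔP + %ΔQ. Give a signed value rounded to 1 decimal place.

%ΔQ ≈ Ed × %ΔP = (-1.98) × (-13%) = +25.7400%
%ΔTR ≈ %ΔP + %ΔQ = (-13%) + (+25.7400%) = +12.7400%

+12.7%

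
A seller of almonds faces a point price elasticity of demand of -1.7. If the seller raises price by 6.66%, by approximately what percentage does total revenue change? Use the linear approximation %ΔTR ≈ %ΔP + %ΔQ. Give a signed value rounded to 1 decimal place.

-4.7%

%ΔQ ≈ Ed × %ΔP = (-1.7) × (+6.66%) = -11.3220%
%ΔTR ≈ %ΔP + %ΔQ = (+6.66%) + (-11.3220%) = -4.6620%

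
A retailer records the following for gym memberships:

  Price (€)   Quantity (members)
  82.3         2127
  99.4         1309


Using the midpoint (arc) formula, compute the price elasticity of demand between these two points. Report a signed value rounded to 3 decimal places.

%ΔQ = (1309 − 2127) / [(2127 + 1309)/2] = -818/1718 = -0.476135…
%ΔP = (99.4 − 82.3) / [(82.3 + 99.4)/2] = 17.1/90.85 = 0.188222…
Arc Ed = %ΔQ / %ΔP = (-818/1718) / (17.1/90.85) = -2.52964…

-2.530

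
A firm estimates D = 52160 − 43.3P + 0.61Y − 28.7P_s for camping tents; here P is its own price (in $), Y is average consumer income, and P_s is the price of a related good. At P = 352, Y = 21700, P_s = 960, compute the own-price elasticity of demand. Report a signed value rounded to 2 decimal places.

-0.67

At the given values, D = 52160 − 43.3(352) + 0.61(21700) − 28.7(960) = 22603.4.
∂D/∂P = −43.3.
E = (-43.3) × (352/22603.4) = -0.6743…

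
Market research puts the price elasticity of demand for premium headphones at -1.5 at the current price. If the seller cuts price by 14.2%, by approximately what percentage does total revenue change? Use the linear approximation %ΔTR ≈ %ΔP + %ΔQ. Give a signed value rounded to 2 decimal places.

%ΔQ ≈ Ed × %ΔP = (-1.5) × (-14.2%) = +21.3000%
%ΔTR ≈ %ΔP + %ΔQ = (-14.2%) + (+21.3000%) = +7.1000%

+7.10%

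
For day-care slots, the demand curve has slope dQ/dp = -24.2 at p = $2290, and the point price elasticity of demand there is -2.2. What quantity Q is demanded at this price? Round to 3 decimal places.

25190.000

Ed = (dQ/dp)·(p/Q) ⇒ Q = (dQ/dp)·p/Ed = (-24.2)·2290/(-2.2) = 25190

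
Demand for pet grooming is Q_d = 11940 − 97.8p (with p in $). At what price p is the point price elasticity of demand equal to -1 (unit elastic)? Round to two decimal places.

61.04

Ed = −97.8p/(11940 − 97.8p). Set this equal to -1:
97.8p = 1·(11940 − 97.8p) ⇒ 97.8p(1 + 1) = 1·11940
p = 1·11940 / (97.8·2) = 61.0429…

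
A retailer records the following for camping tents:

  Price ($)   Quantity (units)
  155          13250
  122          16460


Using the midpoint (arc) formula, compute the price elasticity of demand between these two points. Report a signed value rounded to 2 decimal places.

-0.91

%ΔQ = (16460 − 13250) / [(13250 + 16460)/2] = 3210/14855 = 0.216088…
%ΔP = (122 − 155) / [(155 + 122)/2] = -33/138.5 = -0.238267…
Arc Ed = %ΔQ / %ΔP = (3210/14855) / (-33/138.5) = -0.9069…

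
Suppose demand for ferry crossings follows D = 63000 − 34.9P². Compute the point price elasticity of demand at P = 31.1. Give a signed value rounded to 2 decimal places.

dD/dP = −2·34.9·P = -2170.78. At P = 31.1, D = 29244.371.
Ed = (dD/dP)·(P/D) = (-2170.78) × (31.1/29244.371) = -2.3085…

-2.31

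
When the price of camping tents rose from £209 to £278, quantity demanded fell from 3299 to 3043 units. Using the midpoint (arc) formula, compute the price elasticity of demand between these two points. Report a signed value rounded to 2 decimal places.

%ΔQ = (3043 − 3299) / [(3299 + 3043)/2] = -256/3171 = -0.080731…
%ΔP = (278 − 209) / [(209 + 278)/2] = 69/243.5 = 0.283367…
Arc Ed = %ΔQ / %ΔP = (-256/3171) / (69/243.5) = -0.2849…

-0.28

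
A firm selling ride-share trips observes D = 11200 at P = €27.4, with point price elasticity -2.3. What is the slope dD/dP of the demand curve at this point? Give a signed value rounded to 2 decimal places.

Ed = (dD/dP)·(P/D) ⇒ dD/dP = Ed·D/P = (-2.3)·11200/27.4 = -940.1459…

-940.15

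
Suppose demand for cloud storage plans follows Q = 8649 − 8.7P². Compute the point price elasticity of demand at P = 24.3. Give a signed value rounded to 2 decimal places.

dQ/dP = −2·8.7·P = -422.82. At P = 24.3, Q = 3511.737.
Ed = (dQ/dP)·(P/Q) = (-422.82) × (24.3/3511.737) = -2.9257…

-2.93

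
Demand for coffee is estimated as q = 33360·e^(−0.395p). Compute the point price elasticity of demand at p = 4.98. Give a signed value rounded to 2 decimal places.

-1.97

dq/dp = −0.395·q = -1842.99. At p = 4.98, q = 4665.79.
Ed = (dq/dp)·(p/q) = (-1842.99) × (4.98/4665.79) = -1.9671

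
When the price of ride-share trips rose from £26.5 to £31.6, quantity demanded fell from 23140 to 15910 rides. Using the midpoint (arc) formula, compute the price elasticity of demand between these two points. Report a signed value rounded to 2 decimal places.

%ΔQ = (15910 − 23140) / [(23140 + 15910)/2] = -7230/19525 = -0.370294…
%ΔP = (31.6 − 26.5) / [(26.5 + 31.6)/2] = 5.1/29.05 = 0.175559…
Arc Ed = %ΔQ / %ΔP = (-7230/19525) / (5.1/29.05) = -2.1092…

-2.11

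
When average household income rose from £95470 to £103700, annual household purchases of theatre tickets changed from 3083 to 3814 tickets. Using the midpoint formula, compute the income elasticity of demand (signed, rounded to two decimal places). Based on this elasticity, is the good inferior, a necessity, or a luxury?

%ΔQ = (3814 − 3083)/[( 3083 + 3814)/2] = 731/3448.5 = 0.211976…
%ΔIncome = (103700 − 95470)/[( 95470 + 103700)/2] = 8230/99585 = 0.082642…
E_income = (731/3448.5) / (8230/99585) = 2.5649…
E_income > 1 ⇒ normal good, luxury.

2.56; luxury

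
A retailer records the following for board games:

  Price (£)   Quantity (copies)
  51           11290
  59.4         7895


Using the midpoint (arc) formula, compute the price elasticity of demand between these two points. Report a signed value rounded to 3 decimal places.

-2.326

%ΔQ = (7895 − 11290) / [(11290 + 7895)/2] = -3395/9592.5 = -0.353922…
%ΔP = (59.4 − 51) / [(51 + 59.4)/2] = 8.4/55.2 = 0.152173…
Arc Ed = %ΔQ / %ΔP = (-3395/9592.5) / (8.4/55.2) = -2.32577…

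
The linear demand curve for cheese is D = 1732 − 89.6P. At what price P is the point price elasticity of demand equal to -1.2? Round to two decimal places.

Ed = −89.6P/(1732 − 89.6P). Set this equal to -1.2:
89.6P = 1.2·(1732 − 89.6P) ⇒ 89.6P(1 + 1.2) = 1.2·1732
P = 1.2·1732 / (89.6·2.2) = 10.5438…

10.54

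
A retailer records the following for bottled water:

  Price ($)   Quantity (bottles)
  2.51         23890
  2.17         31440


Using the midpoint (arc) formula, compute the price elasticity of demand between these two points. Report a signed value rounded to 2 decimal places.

-1.88

%ΔQ = (31440 − 23890) / [(23890 + 31440)/2] = 7550/27665 = 0.272908…
%ΔP = (2.17 − 2.51) / [(2.51 + 2.17)/2] = -0.34/2.34 = -0.145299…
Arc Ed = %ΔQ / %ΔP = (7550/27665) / (-0.34/2.34) = -1.8782…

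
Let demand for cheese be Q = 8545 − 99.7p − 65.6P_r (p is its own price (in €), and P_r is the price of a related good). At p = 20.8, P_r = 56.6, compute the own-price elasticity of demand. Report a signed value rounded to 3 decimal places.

At the given values, Q = 8545 − 99.7(20.8) − 65.6(56.6) = 2758.28.
∂Q/∂p = −99.7.
E = (-99.7) × (20.8/2758.28) = -0.75183…

-0.752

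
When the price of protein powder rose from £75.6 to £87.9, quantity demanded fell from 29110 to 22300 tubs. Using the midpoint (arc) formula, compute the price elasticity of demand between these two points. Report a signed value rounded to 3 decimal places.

%ΔQ = (22300 − 29110) / [(29110 + 22300)/2] = -6810/25705 = -0.264929…
%ΔP = (87.9 − 75.6) / [(75.6 + 87.9)/2] = 12.3/81.75 = 0.150458…
Arc Ed = %ΔQ / %ΔP = (-6810/25705) / (12.3/81.75) = -1.76080…

-1.761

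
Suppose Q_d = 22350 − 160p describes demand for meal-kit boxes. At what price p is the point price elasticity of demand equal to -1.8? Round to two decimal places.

89.80

Ed = −160p/(22350 − 160p). Set this equal to -1.8:
160p = 1.8·(22350 − 160p) ⇒ 160p(1 + 1.8) = 1.8·22350
p = 1.8·22350 / (160·2.8) = 89.7991…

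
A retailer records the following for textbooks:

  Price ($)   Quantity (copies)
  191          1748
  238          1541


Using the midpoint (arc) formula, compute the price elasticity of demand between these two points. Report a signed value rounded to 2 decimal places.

%ΔQ = (1541 − 1748) / [(1748 + 1541)/2] = -207/1644.5 = -0.125874…
%ΔP = (238 − 191) / [(191 + 238)/2] = 47/214.5 = 0.219114…
Arc Ed = %ΔQ / %ΔP = (-207/1644.5) / (47/214.5) = -0.5744…

-0.57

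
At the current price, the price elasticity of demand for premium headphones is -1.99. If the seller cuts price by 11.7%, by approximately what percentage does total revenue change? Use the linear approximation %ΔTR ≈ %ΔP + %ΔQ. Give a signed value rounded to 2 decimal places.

%ΔQ ≈ Ed × %ΔP = (-1.99) × (-11.7%) = +23.2830%
%ΔTR ≈ %ΔP + %ΔQ = (-11.7%) + (+23.2830%) = +11.5830%

+11.58%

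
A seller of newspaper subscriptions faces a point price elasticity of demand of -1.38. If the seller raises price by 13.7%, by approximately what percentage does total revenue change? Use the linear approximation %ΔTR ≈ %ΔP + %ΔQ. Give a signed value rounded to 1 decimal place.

-5.2%

%ΔQ ≈ Ed × %ΔP = (-1.38) × (+13.7%) = -18.9060%
%ΔTR ≈ %ΔP + %ΔQ = (+13.7%) + (-18.9060%) = -5.2060%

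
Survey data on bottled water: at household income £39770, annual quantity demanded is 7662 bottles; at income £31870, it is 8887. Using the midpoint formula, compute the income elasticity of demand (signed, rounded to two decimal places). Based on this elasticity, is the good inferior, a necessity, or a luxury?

%ΔQ = (8887 − 7662)/[( 7662 + 8887)/2] = 1225/8274.5 = 0.148045…
%ΔIncome = (31870 − 39770)/[( 39770 + 31870)/2] = -7900/35820 = -0.220547…
E_income = (1225/8274.5) / (-7900/35820) = -0.6712…
E_income < 0 ⇒ inferior good.

-0.67; inferior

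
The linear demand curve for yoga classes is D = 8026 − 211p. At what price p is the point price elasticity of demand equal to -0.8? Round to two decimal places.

16.91

Ed = −211p/(8026 − 211p). Set this equal to -0.8:
211p = 0.8·(8026 − 211p) ⇒ 211p(1 + 0.8) = 0.8·8026
p = 0.8·8026 / (211·1.8) = 16.9057…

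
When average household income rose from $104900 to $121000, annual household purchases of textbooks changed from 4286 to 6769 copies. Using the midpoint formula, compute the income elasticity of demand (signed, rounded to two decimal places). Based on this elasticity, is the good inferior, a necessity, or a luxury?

%ΔQ = (6769 − 4286)/[( 4286 + 6769)/2] = 2483/5527.5 = 0.449208…
%ΔIncome = (121000 − 104900)/[( 104900 + 121000)/2] = 16100/112950 = 0.142540…
E_income = (2483/5527.5) / (16100/112950) = 3.1514…
E_income > 1 ⇒ normal good, luxury.

3.15; luxury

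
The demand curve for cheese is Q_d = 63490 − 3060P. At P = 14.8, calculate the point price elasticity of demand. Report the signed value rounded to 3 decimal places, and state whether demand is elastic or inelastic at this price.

-2.488; elastic

dQ_d/dP = −3060. At P = 14.8, Q_d = 63490 − 3060(14.8) = 18202.
Ed = (dQ_d/dP)·(P/Q_d) = −3060 × (14.8/18202) = -2.48807…
|Ed| = 2.488 > 1, so demand is elastic.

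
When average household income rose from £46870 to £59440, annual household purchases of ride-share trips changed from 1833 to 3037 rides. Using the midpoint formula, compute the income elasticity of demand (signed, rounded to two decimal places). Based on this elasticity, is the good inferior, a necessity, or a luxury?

%ΔQ = (3037 − 1833)/[( 1833 + 3037)/2] = 1204/2435 = 0.494455…
%ΔIncome = (59440 − 46870)/[( 46870 + 59440)/2] = 12570/53155 = 0.236478…
E_income = (1204/2435) / (12570/53155) = 2.0909…
E_income > 1 ⇒ normal good, luxury.

2.09; luxury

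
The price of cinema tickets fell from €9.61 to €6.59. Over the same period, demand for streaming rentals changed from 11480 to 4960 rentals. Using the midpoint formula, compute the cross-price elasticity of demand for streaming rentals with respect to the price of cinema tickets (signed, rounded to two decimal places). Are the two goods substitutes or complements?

%ΔQ_{streaming rentals} = (4960 − 11480)/avg = -6520/8220 = -0.793187…
%ΔP_{cinema tickets} = (6.59 − 9.61)/avg = -3.02/8.1 = -0.372839…
E_cross = (-6520/8220) / (-3.02/8.1) = 2.1274…
E_cross > 0 ⇒ the goods are substitutes.

2.13; substitutes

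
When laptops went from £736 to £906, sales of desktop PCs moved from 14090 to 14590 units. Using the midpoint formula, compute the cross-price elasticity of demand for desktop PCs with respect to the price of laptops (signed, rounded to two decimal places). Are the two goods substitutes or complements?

0.17; substitutes

%ΔQ_{desktop PCs} = (14590 − 14090)/avg = 500/14340 = 0.034867…
%ΔP_{laptops} = (906 − 736)/avg = 170/821 = 0.207064…
E_cross = (500/14340) / (170/821) = 0.1683…
E_cross > 0 ⇒ the goods are substitutes.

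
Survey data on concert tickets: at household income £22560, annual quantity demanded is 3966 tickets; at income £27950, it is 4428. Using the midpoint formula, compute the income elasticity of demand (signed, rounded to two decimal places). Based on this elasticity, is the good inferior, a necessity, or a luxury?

0.52; necessity

%ΔQ = (4428 − 3966)/[( 3966 + 4428)/2] = 462/4197 = 0.110078…
%ΔIncome = (27950 − 22560)/[( 22560 + 27950)/2] = 5390/25255 = 0.213423…
E_income = (462/4197) / (5390/25255) = 0.5157…
0 < E_income < 1 ⇒ normal good, necessity.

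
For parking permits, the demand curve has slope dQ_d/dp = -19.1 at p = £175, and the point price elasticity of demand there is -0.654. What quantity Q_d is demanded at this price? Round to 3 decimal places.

Ed = (dQ_d/dp)·(p/Q_d) ⇒ Q_d = (dQ_d/dp)·p/Ed = (-19.1)·175/(-0.654) = 5110.85626…

5110.856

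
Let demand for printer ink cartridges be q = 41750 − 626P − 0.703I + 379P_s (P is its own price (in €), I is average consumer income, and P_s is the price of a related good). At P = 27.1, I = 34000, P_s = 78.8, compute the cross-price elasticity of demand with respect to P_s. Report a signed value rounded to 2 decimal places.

At the given values, q = 41750 − 626(27.1) − 0.703(34000) + 379(78.8) = 30748.6.
∂q/∂P_s = 379.
E = (379) × (78.8/30748.6) = 0.9712…

0.97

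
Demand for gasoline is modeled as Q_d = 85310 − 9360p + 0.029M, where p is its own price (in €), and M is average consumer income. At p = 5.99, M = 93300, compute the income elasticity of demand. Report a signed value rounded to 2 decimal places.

At the given values, Q_d = 85310 − 9360(5.99) + 0.029(93300) = 31949.3.
∂Q_d/∂M = 0.029.
E = (0.029) × (93300/31949.3) = 0.0846…

0.08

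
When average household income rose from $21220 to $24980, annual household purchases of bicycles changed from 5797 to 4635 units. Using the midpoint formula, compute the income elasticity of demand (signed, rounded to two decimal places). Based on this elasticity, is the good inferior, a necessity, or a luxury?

%ΔQ = (4635 − 5797)/[( 5797 + 4635)/2] = -1162/5216 = -0.222776…
%ΔIncome = (24980 − 21220)/[( 21220 + 24980)/2] = 3760/23100 = 0.162770…
E_income = (-1162/5216) / (3760/23100) = -1.3686…
E_income < 0 ⇒ inferior good.

-1.37; inferior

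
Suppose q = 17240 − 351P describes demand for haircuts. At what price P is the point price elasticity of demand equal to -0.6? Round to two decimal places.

18.42

Ed = −351P/(17240 − 351P). Set this equal to -0.6:
351P = 0.6·(17240 − 351P) ⇒ 351P(1 + 0.6) = 0.6·17240
P = 0.6·17240 / (351·1.6) = 18.4188…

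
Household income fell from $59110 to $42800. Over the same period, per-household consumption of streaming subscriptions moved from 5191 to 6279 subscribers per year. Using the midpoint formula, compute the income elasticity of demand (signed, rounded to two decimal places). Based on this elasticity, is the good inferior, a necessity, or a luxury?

-0.59; inferior

%ΔQ = (6279 − 5191)/[( 5191 + 6279)/2] = 1088/5735 = 0.189712…
%ΔIncome = (42800 − 59110)/[( 59110 + 42800)/2] = -16310/50955 = -0.320086…
E_income = (1088/5735) / (-16310/50955) = -0.5926…
E_income < 0 ⇒ inferior good.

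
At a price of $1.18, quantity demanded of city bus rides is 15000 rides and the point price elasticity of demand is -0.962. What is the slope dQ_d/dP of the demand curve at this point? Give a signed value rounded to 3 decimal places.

-12228.814

Ed = (dQ_d/dP)·(P/Q_d) ⇒ dQ_d/dP = Ed·Q_d/P = (-0.962)·15000/1.18 = -12228.81355…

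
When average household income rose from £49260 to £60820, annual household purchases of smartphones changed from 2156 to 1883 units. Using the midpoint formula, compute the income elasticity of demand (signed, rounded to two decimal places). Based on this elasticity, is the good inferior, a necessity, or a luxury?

%ΔQ = (1883 − 2156)/[( 2156 + 1883)/2] = -273/2019.5 = -0.135181…
%ΔIncome = (60820 − 49260)/[( 49260 + 60820)/2] = 11560/55040 = 0.210029…
E_income = (-273/2019.5) / (11560/55040) = -0.6436…
E_income < 0 ⇒ inferior good.

-0.64; inferior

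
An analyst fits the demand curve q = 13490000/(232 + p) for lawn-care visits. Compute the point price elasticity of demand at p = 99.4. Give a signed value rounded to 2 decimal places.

dq/dp = −13490000/(232 + p)² = -122.831. At p = 99.4, q = 40706.1.
Ed = (dq/dp)·(p/q) = (-122.831) × (99.4/40706.1) = -0.2999…

-0.30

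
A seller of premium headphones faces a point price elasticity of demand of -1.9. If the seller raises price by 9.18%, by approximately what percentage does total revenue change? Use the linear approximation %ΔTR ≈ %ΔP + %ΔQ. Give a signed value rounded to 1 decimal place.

%ΔQ ≈ Ed × %ΔP = (-1.9) × (+9.18%) = -17.4420%
%ΔTR ≈ %ΔP + %ΔQ = (+9.18%) + (-17.4420%) = -8.2620%

-8.3%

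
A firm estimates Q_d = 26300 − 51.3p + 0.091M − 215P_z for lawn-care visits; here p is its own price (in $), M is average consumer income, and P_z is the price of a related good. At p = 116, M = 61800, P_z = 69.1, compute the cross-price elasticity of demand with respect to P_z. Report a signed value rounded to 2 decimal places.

-1.34

At the given values, Q_d = 26300 − 51.3(116) + 0.091(61800) − 215(69.1) = 11116.5.
∂Q_d/∂P_z = -215.
E = (-215) × (69.1/11116.5) = -1.3364…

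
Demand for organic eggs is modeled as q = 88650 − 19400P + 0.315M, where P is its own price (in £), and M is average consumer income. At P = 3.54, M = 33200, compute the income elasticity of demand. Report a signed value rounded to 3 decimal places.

0.344

At the given values, q = 88650 − 19400(3.54) + 0.315(33200) = 30432.
∂q/∂M = 0.315.
E = (0.315) × (33200/30432) = 0.34365…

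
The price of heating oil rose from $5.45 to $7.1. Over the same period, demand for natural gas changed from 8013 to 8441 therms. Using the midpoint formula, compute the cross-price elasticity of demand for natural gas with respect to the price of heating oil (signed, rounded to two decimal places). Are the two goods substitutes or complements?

0.20; substitutes

%ΔQ_{natural gas} = (8441 − 8013)/avg = 428/8227 = 0.052023…
%ΔP_{heating oil} = (7.1 − 5.45)/avg = 1.65/6.275 = 0.262948…
E_cross = (428/8227) / (1.65/6.275) = 0.1978…
E_cross > 0 ⇒ the goods are substitutes.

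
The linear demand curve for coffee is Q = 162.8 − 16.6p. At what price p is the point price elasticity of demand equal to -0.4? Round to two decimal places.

Ed = −16.6p/(162.8 − 16.6p). Set this equal to -0.4:
16.6p = 0.4·(162.8 − 16.6p) ⇒ 16.6p(1 + 0.4) = 0.4·162.8
p = 0.4·162.8 / (16.6·1.4) = 2.8020…

2.80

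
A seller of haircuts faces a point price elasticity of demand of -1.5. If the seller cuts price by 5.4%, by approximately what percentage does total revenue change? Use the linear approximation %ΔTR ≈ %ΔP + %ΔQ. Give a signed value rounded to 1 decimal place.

%ΔQ ≈ Ed × %ΔP = (-1.5) × (-5.4%) = +8.1000%
%ΔTR ≈ %ΔP + %ΔQ = (-5.4%) + (+8.1000%) = +2.7000%

+2.7%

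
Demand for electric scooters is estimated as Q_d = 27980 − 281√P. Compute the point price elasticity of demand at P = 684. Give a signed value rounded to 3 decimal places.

-0.178

dQ_d/dP = −281/(2√P) = -5.37215. At P = 684, Q_d = 20630.9.
Ed = (dQ_d/dP)·(P/Q_d) = (-5.37215) × (684/20630.9) = -0.17810…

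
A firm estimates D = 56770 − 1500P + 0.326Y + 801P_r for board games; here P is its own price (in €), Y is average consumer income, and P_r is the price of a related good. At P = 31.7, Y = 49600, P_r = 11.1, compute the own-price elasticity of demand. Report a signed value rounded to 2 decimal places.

-1.39

At the given values, D = 56770 − 1500(31.7) + 0.326(49600) + 801(11.1) = 34280.7.
∂D/∂P = −1500.
E = (-1500) × (31.7/34280.7) = -1.3870…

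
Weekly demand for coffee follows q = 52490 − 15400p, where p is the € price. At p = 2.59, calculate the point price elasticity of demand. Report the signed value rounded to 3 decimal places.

dq/dp = −15400. At p = 2.59, q = 52490 − 15400(2.59) = 12604.
Ed = (dq/dp)·(p/q) = −15400 × (2.59/12604) = -3.16455…

-3.165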